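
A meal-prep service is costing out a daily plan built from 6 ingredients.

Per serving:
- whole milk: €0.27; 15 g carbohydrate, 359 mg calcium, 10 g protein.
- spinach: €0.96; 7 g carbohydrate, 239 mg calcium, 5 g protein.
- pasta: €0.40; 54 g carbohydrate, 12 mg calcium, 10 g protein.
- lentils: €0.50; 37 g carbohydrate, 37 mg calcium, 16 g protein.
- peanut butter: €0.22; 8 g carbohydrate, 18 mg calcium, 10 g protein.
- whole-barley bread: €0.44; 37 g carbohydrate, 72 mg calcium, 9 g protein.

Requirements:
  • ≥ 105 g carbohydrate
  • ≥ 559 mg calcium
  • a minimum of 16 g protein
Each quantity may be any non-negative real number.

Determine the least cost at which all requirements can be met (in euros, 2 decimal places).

€1.02

This is a linear program. Let x1 = servings of whole milk, x2 = servings of spinach, x3 = servings of pasta, x4 = servings of lentils, x5 = servings of peanut butter, x6 = servings of whole-barley bread.
Minimise 0.27x1 + 0.96x2 + 0.4x3 + 0.5x4 + 0.22x5 + 0.44x6 with:
  15x1 + 7x2 + 54x3 + 37x4 + 8x5 + 37x6 ≥ 105   (carbohydrate)
  359x1 + 239x2 + 12x3 + 37x4 + 18x5 + 72x6 ≥ 559   (calcium)
  10x1 + 5x2 + 10x3 + 16x4 + 10x5 + 9x6 ≥ 16   (protein)
  x1, x2, x3, x4, x5, x6 ≥ 0.
The minimum-cost mix takes nothing from spinach, lentils, peanut butter, whole-barley bread — only whole milk, pasta. Binding constraints: carbohydrate and calcium.
So whole milk = 1.506 servings, pasta = 1.526 servings.
Cost = 0.27·1.506 + 0.4·1.526 = 1.0170.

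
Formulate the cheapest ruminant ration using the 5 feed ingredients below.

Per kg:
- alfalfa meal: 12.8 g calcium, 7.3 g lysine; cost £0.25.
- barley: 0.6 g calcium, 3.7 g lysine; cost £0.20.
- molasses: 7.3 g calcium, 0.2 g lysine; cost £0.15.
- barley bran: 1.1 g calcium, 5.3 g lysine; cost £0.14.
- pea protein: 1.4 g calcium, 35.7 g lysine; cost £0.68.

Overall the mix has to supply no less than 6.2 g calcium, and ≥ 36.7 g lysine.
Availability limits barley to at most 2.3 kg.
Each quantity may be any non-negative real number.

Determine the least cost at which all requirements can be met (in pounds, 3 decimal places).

Let x1 = kg of alfalfa meal, x2 = kg of barley, x3 = kg of molasses, x4 = kg of barley bran, x5 = kg of pea protein.
min 0.25x1 + 0.2x2 + 0.15x3 + 0.14x4 + 0.68x5 subject to:
  12.8x1 + 0.6x2 + 7.3x3 + 1.1x4 + 1.4x5 ≥ 6.2   (calcium)
  7.3x1 + 3.7x2 + 0.2x3 + 5.3x4 + 35.7x5 ≥ 36.7   (lysine)
  x2 ≤ 2.3
  x1, x2, x3, x4, x5 ≥ 0.
At the optimum only alfalfa meal, pea protein are positive (barley, molasses, barley bran = 0). The calcium and lysine requirements are met with equality.
Optimal quantities: alfalfa meal = 0.3804 kg, pea protein = 0.9502 kg.
Objective = 0.25·0.3804 + 0.68·0.9502 = 0.74124.

£0.741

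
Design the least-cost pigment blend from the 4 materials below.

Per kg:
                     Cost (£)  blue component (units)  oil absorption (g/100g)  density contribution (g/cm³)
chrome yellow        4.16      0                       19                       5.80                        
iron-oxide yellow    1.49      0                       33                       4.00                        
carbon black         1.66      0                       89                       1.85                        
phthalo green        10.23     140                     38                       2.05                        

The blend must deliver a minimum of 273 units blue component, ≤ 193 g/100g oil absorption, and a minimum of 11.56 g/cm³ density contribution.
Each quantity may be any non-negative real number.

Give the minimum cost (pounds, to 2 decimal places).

£22.77

Set it up as a linear program. Let x1 = kg of chrome yellow, x2 = kg of iron-oxide yellow, x3 = kg of carbon black, x4 = kg of phthalo green.
Minimize 4.16x1 + 1.49x2 + 1.66x3 + 10.23x4 with:
  140x4 ≥ 273   (blue component)
  19x1 + 33x2 + 89x3 + 38x4 ≤ 193   (oil absorption)
  5.8x1 + 4x2 + 1.85x3 + 2.05x4 ≥ 11.56   (density contribution)
  x1, x2, x3, x4 ≥ 0.
The cheapest feasible vertex uses only iron-oxide yellow, phthalo green; chrome yellow, carbon black are not used. There the blue component and density contribution constraints are tight.
Optimal quantities: iron-oxide yellow = 1.891 kg, phthalo green = 1.95 kg.
Objective = 1.49·1.891 + 10.23·1.95 = 22.7661.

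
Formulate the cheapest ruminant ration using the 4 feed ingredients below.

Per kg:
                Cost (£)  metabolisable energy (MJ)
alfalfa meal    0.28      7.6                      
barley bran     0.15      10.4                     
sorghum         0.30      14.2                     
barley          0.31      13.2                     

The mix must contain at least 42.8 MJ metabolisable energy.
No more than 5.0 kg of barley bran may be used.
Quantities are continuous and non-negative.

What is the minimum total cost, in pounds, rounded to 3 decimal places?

This is a linear program. Let x1 = kg of alfalfa meal, x2 = kg of barley bran, x3 = kg of sorghum, x4 = kg of barley.
Minimize 0.28x1 + 0.15x2 + 0.3x3 + 0.31x4 subject to:
  7.6x1 + 10.4x2 + 14.2x3 + 13.2x4 ≥ 42.8   (metabolisable energy)
  x2 ≤ 5
  x1, x2, x3, x4 ≥ 0.
The cheapest feasible vertex uses only barley bran; alfalfa meal, sorghum, barley are not used. There the metabolisable energy constraint is tight.
So barley bran = 4.115 kg.
Objective = 0.15·4.115 = 0.61725.

£0.617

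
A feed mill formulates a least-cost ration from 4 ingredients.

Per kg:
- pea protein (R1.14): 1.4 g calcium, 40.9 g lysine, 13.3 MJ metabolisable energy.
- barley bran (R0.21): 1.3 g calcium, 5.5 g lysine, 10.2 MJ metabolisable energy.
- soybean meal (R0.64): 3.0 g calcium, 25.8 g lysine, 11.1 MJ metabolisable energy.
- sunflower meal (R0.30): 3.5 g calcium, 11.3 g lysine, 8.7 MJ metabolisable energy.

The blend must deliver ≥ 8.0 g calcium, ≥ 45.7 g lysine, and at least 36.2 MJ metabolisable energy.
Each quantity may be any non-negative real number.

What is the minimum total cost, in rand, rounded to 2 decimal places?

Treat it as an LP. Let x1 = kg of pea protein, x2 = kg of barley bran, x3 = kg of soybean meal, x4 = kg of sunflower meal.
Minimise 1.14x1 + 0.21x2 + 0.64x3 + 0.3x4 subject to:
  1.4x1 + 1.3x2 + 3x3 + 3.5x4 ≥ 8   (calcium)
  40.9x1 + 5.5x2 + 25.8x3 + 11.3x4 ≥ 45.7   (lysine)
  13.3x1 + 10.2x2 + 11.1x3 + 8.7x4 ≥ 36.2   (metabolisable energy)
  x1, x2, x3, x4 ≥ 0.
The minimum-cost mix takes nothing from pea protein, soybean meal — only barley bran, sunflower meal. There the lysine and metabolisable energy constraints are tight.
So barley bran = 0.1702 kg, sunflower meal = 3.961 kg.
Objective = 0.21·0.1702 + 0.3·3.961 = 1.2240.

R1.22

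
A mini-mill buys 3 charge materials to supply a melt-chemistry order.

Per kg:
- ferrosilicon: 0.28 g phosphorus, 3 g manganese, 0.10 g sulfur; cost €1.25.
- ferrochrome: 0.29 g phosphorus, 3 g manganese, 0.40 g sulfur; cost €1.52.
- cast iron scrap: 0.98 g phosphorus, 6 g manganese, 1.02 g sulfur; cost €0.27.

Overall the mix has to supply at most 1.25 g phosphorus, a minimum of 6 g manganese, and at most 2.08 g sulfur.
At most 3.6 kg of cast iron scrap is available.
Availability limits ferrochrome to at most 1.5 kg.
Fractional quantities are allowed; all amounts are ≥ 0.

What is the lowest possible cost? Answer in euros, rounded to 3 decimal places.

€0.270

Let x1 = kg of ferrosilicon, x2 = kg of ferrochrome, x3 = kg of cast iron scrap.
min 1.25x1 + 1.52x2 + 0.27x3 s.t.:
  0.28x1 + 0.29x2 + 0.98x3 ≤ 1.25   (phosphorus)
  3x1 + 3x2 + 6x3 ≥ 6   (manganese)
  0.1x1 + 0.4x2 + 1.02x3 ≤ 2.08   (sulfur)
  x3 ≤ 3.6
  x2 ≤ 1.5
  x1, x2, x3 ≥ 0.
The cheapest feasible vertex uses only cast iron scrap; ferrosilicon, ferrochrome are not used. The manganese requirement is met with equality.
Optimal quantities: cast iron scrap = 1 kg.
Objective = 0.27·1 = 0.27000.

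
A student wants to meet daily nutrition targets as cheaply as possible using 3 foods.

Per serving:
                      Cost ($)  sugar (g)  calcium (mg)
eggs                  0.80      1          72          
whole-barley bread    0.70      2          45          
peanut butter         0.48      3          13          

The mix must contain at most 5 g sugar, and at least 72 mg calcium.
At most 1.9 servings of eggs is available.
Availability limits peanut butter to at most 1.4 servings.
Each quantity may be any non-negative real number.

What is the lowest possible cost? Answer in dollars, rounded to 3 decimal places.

Let x1 = servings of eggs, x2 = servings of whole-barley bread, x3 = servings of peanut butter.
Minimize 0.8x1 + 0.7x2 + 0.48x3 s.t.:
  1x1 + 2x2 + 3x3 ≤ 5   (sugar)
  72x1 + 45x2 + 13x3 ≥ 72   (calcium)
  x1 ≤ 1.9
  x3 ≤ 1.4
  x1, x2, x3 ≥ 0.
At the optimum only eggs is positive (whole-barley bread, peanut butter = 0). Binding constraint: calcium.
Optimal quantities: eggs = 1 serving.
Total cost: 0.8·1 = 0.80000.

$0.800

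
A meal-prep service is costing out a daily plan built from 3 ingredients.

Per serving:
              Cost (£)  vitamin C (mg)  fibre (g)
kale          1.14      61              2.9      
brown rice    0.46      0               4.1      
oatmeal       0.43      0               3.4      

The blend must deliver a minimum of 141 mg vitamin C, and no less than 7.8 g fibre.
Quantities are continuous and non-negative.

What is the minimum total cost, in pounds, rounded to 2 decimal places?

£2.76

This is a linear program. Let x1 = servings of kale, x2 = servings of brown rice, x3 = servings of oatmeal.
min 1.14x1 + 0.46x2 + 0.43x3 s.t.:
  61x1 ≥ 141   (vitamin C)
  2.9x1 + 4.1x2 + 3.4x3 ≥ 7.8   (fibre)
  x1, x2, x3 ≥ 0.
The minimum-cost mix takes nothing from oatmeal — only kale, brown rice. The vitamin C and fibre requirements are met with equality.
Optimal quantities: kale = 2.311 servings, brown rice = 0.2675 servings.
Hence cost = 1.14·2.311 + 0.46·0.2675 = £2.7576.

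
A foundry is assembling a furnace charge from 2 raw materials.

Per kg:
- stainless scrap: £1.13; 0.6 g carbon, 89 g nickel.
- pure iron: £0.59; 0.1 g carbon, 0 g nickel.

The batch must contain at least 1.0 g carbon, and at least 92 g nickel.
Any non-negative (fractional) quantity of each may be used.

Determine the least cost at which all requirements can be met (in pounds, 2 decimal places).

£1.88

Let x1 = kg of stainless scrap, x2 = kg of pure iron.
Minimize 1.13x1 + 0.59x2 with:
  0.6x1 + 0.1x2 ≥ 1   (carbon)
  89x1 ≥ 92   (nickel)
  x1, x2 ≥ 0.
The minimum-cost mix takes nothing from pure iron — only stainless scrap. Binding constraint: carbon.
So stainless scrap = 1.667 kg.
Hence cost = 1.13·1.667 = £1.8837.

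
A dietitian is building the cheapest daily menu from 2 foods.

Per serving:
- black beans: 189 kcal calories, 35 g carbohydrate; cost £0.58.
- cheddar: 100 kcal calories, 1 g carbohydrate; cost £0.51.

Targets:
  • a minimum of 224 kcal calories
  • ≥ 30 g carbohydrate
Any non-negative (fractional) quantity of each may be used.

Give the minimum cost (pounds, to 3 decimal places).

Treat it as an LP. Let x1 = servings of black beans, x2 = servings of cheddar.
min 0.58x1 + 0.51x2 with:
  189x1 + 100x2 ≥ 224   (calories)
  35x1 + 1x2 ≥ 30   (carbohydrate)
  x1, x2 ≥ 0.
The minimum-cost mix takes nothing from cheddar — only black beans. The calories requirement is met with equality.
So black beans = 1.185 servings.
Total cost: 0.58·1.185 = 0.68730.

£0.687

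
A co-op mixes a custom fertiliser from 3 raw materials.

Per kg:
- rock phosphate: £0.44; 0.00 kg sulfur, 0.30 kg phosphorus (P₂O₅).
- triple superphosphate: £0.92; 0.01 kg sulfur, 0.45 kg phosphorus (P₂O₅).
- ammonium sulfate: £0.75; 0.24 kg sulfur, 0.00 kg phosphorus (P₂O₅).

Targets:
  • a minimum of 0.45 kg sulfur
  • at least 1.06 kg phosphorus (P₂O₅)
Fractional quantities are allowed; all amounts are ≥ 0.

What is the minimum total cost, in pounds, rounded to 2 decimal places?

£2.96

Treat it as an LP. Let x1 = kg of rock phosphate, x2 = kg of triple superphosphate, x3 = kg of ammonium sulfate.
Minimize 0.44x1 + 0.92x2 + 0.75x3 s.t.:
  0.01x2 + 0.24x3 ≥ 0.45   (sulfur)
  0.3x1 + 0.45x2 ≥ 1.06   (phosphorus (P₂O₅))
  x1, x2, x3 ≥ 0.
The minimum-cost mix takes nothing from triple superphosphate — only rock phosphate, ammonium sulfate. The sulfur and phosphorus (P₂O₅) requirements are met with equality.
Optimal quantities: rock phosphate = 3.533 kg, ammonium sulfate = 1.875 kg.
Hence cost = 0.44·3.533 + 0.75·1.875 = £2.9608.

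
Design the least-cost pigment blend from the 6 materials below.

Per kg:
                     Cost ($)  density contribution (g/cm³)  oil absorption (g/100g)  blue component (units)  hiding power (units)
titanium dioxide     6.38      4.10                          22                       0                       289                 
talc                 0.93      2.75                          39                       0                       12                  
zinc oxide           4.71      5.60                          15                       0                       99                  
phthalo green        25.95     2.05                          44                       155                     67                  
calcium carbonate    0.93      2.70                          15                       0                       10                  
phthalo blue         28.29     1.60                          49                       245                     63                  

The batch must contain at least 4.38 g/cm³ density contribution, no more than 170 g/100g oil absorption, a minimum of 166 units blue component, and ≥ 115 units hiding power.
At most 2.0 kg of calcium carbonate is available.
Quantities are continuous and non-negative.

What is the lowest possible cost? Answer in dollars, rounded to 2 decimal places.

$21.35

This is a linear program. Let x1 = kg of titanium dioxide, x2 = kg of talc, x3 = kg of zinc oxide, x4 = kg of phthalo green, x5 = kg of calcium carbonate, x6 = kg of phthalo blue.
min 6.38x1 + 0.93x2 + 4.71x3 + 25.95x4 + 0.93x5 + 28.29x6 subject to:
  4.1x1 + 2.75x2 + 5.6x3 + 2.05x4 + 2.7x5 + 1.6x6 ≥ 4.38   (density contribution)
  22x1 + 39x2 + 15x3 + 44x4 + 15x5 + 49x6 ≤ 170   (oil absorption)
  155x4 + 245x6 ≥ 166   (blue component)
  289x1 + 12x2 + 99x3 + 67x4 + 10x5 + 63x6 ≥ 115   (hiding power)
  x5 ≤ 2
  x1, x2, x3, x4, x5, x6 ≥ 0.
The minimum-cost mix takes nothing from zinc oxide, phthalo green, calcium carbonate — only titanium dioxide, talc, phthalo blue. The density contribution, blue component, hiding power requirements are met with equality.
That vertex is x1 = 0.2137, x2 = 0.8799, x6 = 0.6776.
Hence cost = 6.38·0.2137 + 0.93·0.8799 + 28.29·0.6776 = $21.3510.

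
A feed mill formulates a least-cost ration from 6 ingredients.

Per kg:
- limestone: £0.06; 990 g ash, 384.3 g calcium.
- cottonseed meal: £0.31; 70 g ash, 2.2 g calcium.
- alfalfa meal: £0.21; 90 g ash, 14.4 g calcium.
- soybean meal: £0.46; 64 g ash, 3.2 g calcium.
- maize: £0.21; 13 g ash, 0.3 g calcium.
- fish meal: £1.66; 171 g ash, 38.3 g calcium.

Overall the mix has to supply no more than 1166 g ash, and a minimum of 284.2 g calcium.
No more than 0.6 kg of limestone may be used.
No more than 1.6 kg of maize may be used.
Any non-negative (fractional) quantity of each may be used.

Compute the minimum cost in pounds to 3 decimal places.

£0.818

Let x1 = kg of limestone, x2 = kg of cottonseed meal, x3 = kg of alfalfa meal, x4 = kg of soybean meal, x5 = kg of maize, x6 = kg of fish meal.
Minimise 0.06x1 + 0.31x2 + 0.21x3 + 0.46x4 + 0.21x5 + 1.66x6 subject to:
  990x1 + 70x2 + 90x3 + 64x4 + 13x5 + 171x6 ≤ 1166   (ash)
  384.3x1 + 2.2x2 + 14.4x3 + 3.2x4 + 0.3x5 + 38.3x6 ≥ 284.2   (calcium)
  x1 ≤ 0.6
  x5 ≤ 1.6
  x1, x2, x3, x4, x5, x6 ≥ 0.
The optimal basis is {limestone, alfalfa meal}; cottonseed meal, soybean meal, maize, fish meal drop out. The calcium and the limestone cap requirements are met with equality.
Solving gives x1 = 0.6, x3 = 3.724.
Total cost: 0.06·0.6 + 0.21·3.724 = 0.81804.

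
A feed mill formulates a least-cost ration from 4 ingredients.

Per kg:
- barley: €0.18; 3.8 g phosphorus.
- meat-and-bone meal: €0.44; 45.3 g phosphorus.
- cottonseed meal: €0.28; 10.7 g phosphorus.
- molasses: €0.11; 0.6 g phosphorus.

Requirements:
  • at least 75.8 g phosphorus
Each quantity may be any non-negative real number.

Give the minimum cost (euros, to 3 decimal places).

€0.736

This is a linear program. Let x1 = kg of barley, x2 = kg of meat-and-bone meal, x3 = kg of cottonseed meal, x4 = kg of molasses.
Minimise 0.18x1 + 0.44x2 + 0.28x3 + 0.11x4 subject to:
  3.8x1 + 45.3x2 + 10.7x3 + 0.6x4 ≥ 75.8   (phosphorus)
  x1, x2, x3, x4 ≥ 0.
The cheapest feasible vertex uses only meat-and-bone meal; barley, cottonseed meal, molasses are not used. Binding constraint: phosphorus.
So meat-and-bone meal = 1.673 kg.
Objective = 0.44·1.673 = 0.73612.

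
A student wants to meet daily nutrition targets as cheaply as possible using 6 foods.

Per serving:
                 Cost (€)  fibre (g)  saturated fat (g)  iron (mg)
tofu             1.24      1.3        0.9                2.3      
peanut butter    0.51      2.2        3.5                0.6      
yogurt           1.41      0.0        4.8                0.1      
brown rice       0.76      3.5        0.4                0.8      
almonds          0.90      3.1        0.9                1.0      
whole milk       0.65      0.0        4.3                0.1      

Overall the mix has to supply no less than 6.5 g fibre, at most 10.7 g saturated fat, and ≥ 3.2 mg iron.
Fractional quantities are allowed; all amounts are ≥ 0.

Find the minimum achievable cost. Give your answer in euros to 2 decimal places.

Let x1 = servings of tofu, x2 = servings of peanut butter, x3 = servings of yogurt, x4 = servings of brown rice, x5 = servings of almonds, x6 = servings of whole milk.
Minimize 1.24x1 + 0.51x2 + 1.41x3 + 0.76x4 + 0.9x5 + 0.65x6 with:
  1.3x1 + 2.2x2 + 3.5x4 + 3.1x5 ≥ 6.5   (fibre)
  0.9x1 + 3.5x2 + 4.8x3 + 0.4x4 + 0.9x5 + 4.3x6 ≤ 10.7   (saturated fat)
  2.3x1 + 0.6x2 + 0.1x3 + 0.8x4 + 1x5 + 0.1x6 ≥ 3.2   (iron)
  x1, x2, x3, x4, x5, x6 ≥ 0.
At the optimum only tofu, peanut butter are positive (yogurt, brown rice, almonds, whole milk = 0). There the fibre and iron constraints are tight.
So tofu = 0.7336 servings, peanut butter = 2.521 servings.
Objective = 1.24·0.7336 + 0.51·2.521 = 2.1954.

€2.20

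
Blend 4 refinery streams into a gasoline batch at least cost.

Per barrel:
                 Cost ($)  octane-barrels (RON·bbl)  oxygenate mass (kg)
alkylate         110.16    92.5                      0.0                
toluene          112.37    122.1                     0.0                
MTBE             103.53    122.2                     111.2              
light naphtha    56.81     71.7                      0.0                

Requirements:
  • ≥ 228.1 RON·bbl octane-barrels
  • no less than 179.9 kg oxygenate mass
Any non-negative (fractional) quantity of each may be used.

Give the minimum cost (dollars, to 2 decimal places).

This is a linear program. Let x1 = barrels of alkylate, x2 = barrels of toluene, x3 = barrels of MTBE, x4 = barrels of light naphtha.
Minimize 110.16x1 + 112.37x2 + 103.53x3 + 56.81x4 subject to:
  92.5x1 + 122.1x2 + 122.2x3 + 71.7x4 ≥ 228.1   (octane-barrels)
  111.2x3 ≥ 179.9   (oxygenate mass)
  x1, x2, x3, x4 ≥ 0.
At the optimum only MTBE, light naphtha are positive (alkylate, toluene = 0). Binding constraints: octane-barrels and oxygenate mass.
Solving gives x3 = 1.6178, x4 = 0.42405.
Objective = 103.53·1.6178 + 56.81·0.42405 = 191.5811.

$191.58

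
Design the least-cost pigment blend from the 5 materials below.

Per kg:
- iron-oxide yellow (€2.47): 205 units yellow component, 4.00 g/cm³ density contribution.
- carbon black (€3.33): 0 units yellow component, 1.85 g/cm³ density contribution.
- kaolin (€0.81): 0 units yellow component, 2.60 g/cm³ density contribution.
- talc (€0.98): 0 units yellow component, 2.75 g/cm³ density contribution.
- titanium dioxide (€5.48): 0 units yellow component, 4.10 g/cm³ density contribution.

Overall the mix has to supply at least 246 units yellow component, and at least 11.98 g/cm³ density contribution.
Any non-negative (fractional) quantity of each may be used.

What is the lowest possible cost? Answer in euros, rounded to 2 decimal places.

Set it up as a linear program. Let x1 = kg of iron-oxide yellow, x2 = kg of carbon black, x3 = kg of kaolin, x4 = kg of talc, x5 = kg of titanium dioxide.
Minimize 2.47x1 + 3.33x2 + 0.81x3 + 0.98x4 + 5.48x5 s.t.:
  205x1 ≥ 246   (yellow component)
  4x1 + 1.85x2 + 2.6x3 + 2.75x4 + 4.1x5 ≥ 11.98   (density contribution)
  x1, x2, x3, x4, x5 ≥ 0.
The optimal basis is {iron-oxide yellow, kaolin}; carbon black, talc, titanium dioxide drop out. Binding constraints: yellow component and density contribution.
Solving gives x1 = 1.2, x3 = 2.762.
Objective = 2.47·1.2 + 0.81·2.762 = 5.2012.

€5.20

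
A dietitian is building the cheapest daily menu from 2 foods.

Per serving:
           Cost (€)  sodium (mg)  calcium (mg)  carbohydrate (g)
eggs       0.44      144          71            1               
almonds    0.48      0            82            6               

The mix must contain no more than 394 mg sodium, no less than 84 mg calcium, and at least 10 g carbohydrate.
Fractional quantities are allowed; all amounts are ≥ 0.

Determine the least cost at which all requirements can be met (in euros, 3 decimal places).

Let x1 = servings of eggs, x2 = servings of almonds.
Minimise 0.44x1 + 0.48x2 subject to:
  144x1 ≤ 394   (sodium)
  71x1 + 82x2 ≥ 84   (calcium)
  1x1 + 6x2 ≥ 10   (carbohydrate)
  x1, x2 ≥ 0.
At the optimum only almonds is positive (eggs = 0). There the carbohydrate constraint is tight.
Optimal quantities: almonds = 1.667 servings.
Hence cost = 0.48·1.667 = €0.80016.

€0.800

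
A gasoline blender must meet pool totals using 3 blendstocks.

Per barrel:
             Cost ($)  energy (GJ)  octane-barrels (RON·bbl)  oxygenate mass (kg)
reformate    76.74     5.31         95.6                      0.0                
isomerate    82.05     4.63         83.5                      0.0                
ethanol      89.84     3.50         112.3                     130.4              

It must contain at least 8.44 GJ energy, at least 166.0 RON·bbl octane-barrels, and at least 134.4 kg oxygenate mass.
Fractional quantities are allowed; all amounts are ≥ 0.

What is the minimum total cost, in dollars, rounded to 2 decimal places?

$162.44

Let x1 = barrels of reformate, x2 = barrels of isomerate, x3 = barrels of ethanol.
min 76.74x1 + 82.05x2 + 89.84x3 subject to:
  5.31x1 + 4.63x2 + 3.5x3 ≥ 8.44   (energy)
  95.6x1 + 83.5x2 + 112.3x3 ≥ 166   (octane-barrels)
  130.4x3 ≥ 134.4   (oxygenate mass)
  x1, x2, x3 ≥ 0.
The minimum-cost mix takes nothing from isomerate — only reformate, ethanol. The energy and oxygenate mass requirements are met with equality.
That vertex is x1 = 0.9101, x3 = 1.0307.
Objective = 76.74·0.9101 + 89.84·1.0307 = 162.4392.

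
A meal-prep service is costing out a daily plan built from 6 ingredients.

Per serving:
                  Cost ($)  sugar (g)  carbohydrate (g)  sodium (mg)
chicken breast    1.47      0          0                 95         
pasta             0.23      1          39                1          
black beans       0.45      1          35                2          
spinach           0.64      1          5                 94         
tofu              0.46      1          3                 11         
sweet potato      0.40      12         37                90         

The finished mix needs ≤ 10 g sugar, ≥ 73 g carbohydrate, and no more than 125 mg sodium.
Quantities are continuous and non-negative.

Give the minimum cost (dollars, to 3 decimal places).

$0.431

Set it up as a linear program. Let x1 = servings of chicken breast, x2 = servings of pasta, x3 = servings of black beans, x4 = servings of spinach, x5 = servings of tofu, x6 = servings of sweet potato.
Minimize 1.47x1 + 0.23x2 + 0.45x3 + 0.64x4 + 0.46x5 + 0.4x6 with:
  1x2 + 1x3 + 1x4 + 1x5 + 12x6 ≤ 10   (sugar)
  39x2 + 35x3 + 5x4 + 3x5 + 37x6 ≥ 73   (carbohydrate)
  95x1 + 1x2 + 2x3 + 94x4 + 11x5 + 90x6 ≤ 125   (sodium)
  x1, x2, x3, x4, x5, x6 ≥ 0.
The optimal basis is {pasta}; chicken breast, black beans, spinach, tofu, sweet potato drop out. The carbohydrate requirement is met with equality.
So pasta = 1.872 servings.
Cost = 0.23·1.872 = 0.43056.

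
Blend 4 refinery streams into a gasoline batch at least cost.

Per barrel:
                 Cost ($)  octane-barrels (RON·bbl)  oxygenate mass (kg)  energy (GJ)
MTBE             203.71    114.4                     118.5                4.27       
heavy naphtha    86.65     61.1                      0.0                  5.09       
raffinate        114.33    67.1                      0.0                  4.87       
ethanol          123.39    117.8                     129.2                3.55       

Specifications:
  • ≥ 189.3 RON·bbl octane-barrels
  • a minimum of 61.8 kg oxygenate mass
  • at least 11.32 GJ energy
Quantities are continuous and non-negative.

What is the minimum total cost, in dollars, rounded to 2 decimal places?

$237.43

Set it up as a linear program. Let x1 = barrels of MTBE, x2 = barrels of heavy naphtha, x3 = barrels of raffinate, x4 = barrels of ethanol.
Minimise 203.71x1 + 86.65x2 + 114.33x3 + 123.39x4 s.t.:
  114.4x1 + 61.1x2 + 67.1x3 + 117.8x4 ≥ 189.3   (octane-barrels)
  118.5x1 + 129.2x4 ≥ 61.8   (oxygenate mass)
  4.27x1 + 5.09x2 + 4.87x3 + 3.55x4 ≥ 11.32   (energy)
  x1, x2, x3, x4 ≥ 0.
The minimum-cost mix takes nothing from MTBE, raffinate — only heavy naphtha, ethanol. Binding constraints: octane-barrels and energy.
That vertex is x2 = 1.72847, x4 = 0.710445.
Total cost: 86.65·1.72847 + 123.39·0.710445 = 237.4337.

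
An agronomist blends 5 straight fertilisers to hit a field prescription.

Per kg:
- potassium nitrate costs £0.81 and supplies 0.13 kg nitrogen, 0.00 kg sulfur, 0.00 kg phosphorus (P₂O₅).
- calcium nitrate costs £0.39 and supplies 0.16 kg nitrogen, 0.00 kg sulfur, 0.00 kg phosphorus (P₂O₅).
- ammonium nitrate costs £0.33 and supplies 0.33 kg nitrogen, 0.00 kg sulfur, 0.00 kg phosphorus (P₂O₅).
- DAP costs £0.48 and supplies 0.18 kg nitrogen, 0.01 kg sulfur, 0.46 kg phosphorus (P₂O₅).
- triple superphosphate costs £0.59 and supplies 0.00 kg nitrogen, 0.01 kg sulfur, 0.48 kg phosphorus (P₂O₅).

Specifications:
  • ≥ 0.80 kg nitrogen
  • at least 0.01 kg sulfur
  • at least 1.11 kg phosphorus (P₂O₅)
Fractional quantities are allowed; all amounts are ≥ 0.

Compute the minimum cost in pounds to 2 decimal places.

£1.52

Let x1 = kg of potassium nitrate, x2 = kg of calcium nitrate, x3 = kg of ammonium nitrate, x4 = kg of DAP, x5 = kg of triple superphosphate.
min 0.81x1 + 0.39x2 + 0.33x3 + 0.48x4 + 0.59x5 subject to:
  0.13x1 + 0.16x2 + 0.33x3 + 0.18x4 ≥ 0.8   (nitrogen)
  0.01x4 + 0.01x5 ≥ 0.01   (sulfur)
  0.46x4 + 0.48x5 ≥ 1.11   (phosphorus (P₂O₅))
  x1, x2, x3, x4, x5 ≥ 0.
At the optimum only ammonium nitrate, DAP are positive (potassium nitrate, calcium nitrate, triple superphosphate = 0). Binding constraints: nitrogen and phosphorus (P₂O₅).
Solving gives x3 = 1.108, x4 = 2.413.
Total cost: 0.33·1.108 + 0.48·2.413 = 1.5239.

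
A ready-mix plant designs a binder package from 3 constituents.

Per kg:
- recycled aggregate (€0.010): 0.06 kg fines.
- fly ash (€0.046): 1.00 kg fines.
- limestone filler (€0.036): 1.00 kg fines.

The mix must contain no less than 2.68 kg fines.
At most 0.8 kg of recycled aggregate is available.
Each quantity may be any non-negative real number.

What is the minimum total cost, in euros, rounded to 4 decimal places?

€0.0965

This is a linear program. Let x1 = kg of recycled aggregate, x2 = kg of fly ash, x3 = kg of limestone filler.
Minimize 0.01x1 + 0.046x2 + 0.036x3 subject to:
  0.06x1 + 1x2 + 1x3 ≥ 2.68   (fines)
  x1 ≤ 0.8
  x1, x2, x3 ≥ 0.
At the optimum only limestone filler is positive (recycled aggregate, fly ash = 0). Binding constraint: fines.
Solving gives x3 = 2.68.
Total cost: 0.036·2.68 = 0.096480.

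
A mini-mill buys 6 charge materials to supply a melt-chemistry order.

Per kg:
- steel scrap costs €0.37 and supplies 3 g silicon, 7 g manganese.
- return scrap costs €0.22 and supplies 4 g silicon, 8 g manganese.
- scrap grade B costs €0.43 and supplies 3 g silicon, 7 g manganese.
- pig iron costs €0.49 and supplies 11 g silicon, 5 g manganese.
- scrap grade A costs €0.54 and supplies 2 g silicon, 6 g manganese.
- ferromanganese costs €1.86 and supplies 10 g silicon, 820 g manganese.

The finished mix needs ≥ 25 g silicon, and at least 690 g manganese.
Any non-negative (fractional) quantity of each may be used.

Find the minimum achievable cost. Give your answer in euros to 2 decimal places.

Let x1 = kg of steel scrap, x2 = kg of return scrap, x3 = kg of scrap grade B, x4 = kg of pig iron, x5 = kg of scrap grade A, x6 = kg of ferromanganese.
Minimise 0.37x1 + 0.22x2 + 0.43x3 + 0.49x4 + 0.54x5 + 1.86x6 with:
  3x1 + 4x2 + 3x3 + 11x4 + 2x5 + 10x6 ≥ 25   (silicon)
  7x1 + 8x2 + 7x3 + 5x4 + 6x5 + 820x6 ≥ 690   (manganese)
  x1, x2, x3, x4, x5, x6 ≥ 0.
The minimum-cost mix takes nothing from steel scrap, return scrap, scrap grade B, scrap grade A — only pig iron, ferromanganese. Binding constraints: silicon and manganese.
That vertex is x4 = 1.516, x6 = 0.8322.
Hence cost = 0.49·1.516 + 1.86·0.8322 = €2.2907.

€2.29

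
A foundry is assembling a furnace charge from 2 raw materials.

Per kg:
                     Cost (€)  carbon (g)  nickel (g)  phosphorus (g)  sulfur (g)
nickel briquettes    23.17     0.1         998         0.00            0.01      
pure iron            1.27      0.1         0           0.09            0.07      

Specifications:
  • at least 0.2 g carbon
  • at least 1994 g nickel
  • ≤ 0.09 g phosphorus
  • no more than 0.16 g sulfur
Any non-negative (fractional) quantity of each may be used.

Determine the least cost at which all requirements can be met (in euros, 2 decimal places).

This is a linear program. Let x1 = kg of nickel briquettes, x2 = kg of pure iron.
min 23.17x1 + 1.27x2 with:
  0.1x1 + 0.1x2 ≥ 0.2   (carbon)
  998x1 ≥ 1994   (nickel)
  0.09x2 ≤ 0.09   (phosphorus)
  0.01x1 + 0.07x2 ≤ 0.16   (sulfur)
  x1, x2 ≥ 0.
Both inputs are positive at the optimum. There the carbon and nickel constraints are tight.
That vertex is x1 = 1.998, x2 = 0.002004.
Hence cost = 23.17·1.998 + 1.27·0.002004 = €46.2962.

€46.30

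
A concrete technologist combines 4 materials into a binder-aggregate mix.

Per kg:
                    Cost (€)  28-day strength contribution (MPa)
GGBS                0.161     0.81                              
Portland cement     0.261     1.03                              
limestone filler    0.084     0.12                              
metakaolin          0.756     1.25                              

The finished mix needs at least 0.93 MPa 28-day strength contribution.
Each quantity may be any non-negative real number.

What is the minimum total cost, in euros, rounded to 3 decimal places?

Let x1 = kg of GGBS, x2 = kg of Portland cement, x3 = kg of limestone filler, x4 = kg of metakaolin.
Minimize 0.161x1 + 0.261x2 + 0.084x3 + 0.756x4 with:
  0.81x1 + 1.03x2 + 0.12x3 + 1.25x4 ≥ 0.93   (28-day strength contribution)
  x1, x2, x3, x4 ≥ 0.
The optimal basis is {GGBS}; Portland cement, limestone filler, metakaolin drop out. Binding constraint: 28-day strength contribution.
Solving gives x1 = 1.148.
Objective = 0.161·1.148 = 0.18483.

€0.185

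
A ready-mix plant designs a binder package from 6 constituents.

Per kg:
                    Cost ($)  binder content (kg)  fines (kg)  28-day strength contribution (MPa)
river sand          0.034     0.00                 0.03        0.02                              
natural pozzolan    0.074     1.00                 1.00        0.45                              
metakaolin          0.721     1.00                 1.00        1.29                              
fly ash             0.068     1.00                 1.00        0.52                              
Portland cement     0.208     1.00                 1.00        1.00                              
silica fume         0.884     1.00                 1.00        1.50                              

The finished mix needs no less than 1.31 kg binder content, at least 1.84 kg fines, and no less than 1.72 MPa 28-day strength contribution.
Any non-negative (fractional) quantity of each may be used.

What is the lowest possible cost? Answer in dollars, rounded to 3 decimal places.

This is a linear program. Let x1 = kg of river sand, x2 = kg of natural pozzolan, x3 = kg of metakaolin, x4 = kg of fly ash, x5 = kg of Portland cement, x6 = kg of silica fume.
min 0.034x1 + 0.074x2 + 0.721x3 + 0.068x4 + 0.208x5 + 0.884x6 s.t.:
  1x2 + 1x3 + 1x4 + 1x5 + 1x6 ≥ 1.31   (binder content)
  0.03x1 + 1x2 + 1x3 + 1x4 + 1x5 + 1x6 ≥ 1.84   (fines)
  0.02x1 + 0.45x2 + 1.29x3 + 0.52x4 + 1x5 + 1.5x6 ≥ 1.72   (28-day strength contribution)
  x1, x2, x3, x4, x5, x6 ≥ 0.
The cheapest feasible vertex uses only fly ash; river sand, natural pozzolan, metakaolin, Portland cement, silica fume are not used. Binding constraint: 28-day strength contribution.
So fly ash = 3.308 kg.
Cost = 0.068·3.308 = 0.22494.

$0.225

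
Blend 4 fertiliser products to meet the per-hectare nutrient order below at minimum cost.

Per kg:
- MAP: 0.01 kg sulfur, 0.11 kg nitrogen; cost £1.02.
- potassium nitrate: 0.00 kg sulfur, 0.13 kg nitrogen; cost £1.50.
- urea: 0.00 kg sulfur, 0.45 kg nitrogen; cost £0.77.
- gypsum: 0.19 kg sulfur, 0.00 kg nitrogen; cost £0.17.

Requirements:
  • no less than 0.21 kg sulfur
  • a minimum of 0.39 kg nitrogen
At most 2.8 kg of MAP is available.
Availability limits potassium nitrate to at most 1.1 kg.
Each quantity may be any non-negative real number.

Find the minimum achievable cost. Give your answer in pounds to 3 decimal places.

£0.855

Treat it as an LP. Let x1 = kg of MAP, x2 = kg of potassium nitrate, x3 = kg of urea, x4 = kg of gypsum.
Minimise 1.02x1 + 1.5x2 + 0.77x3 + 0.17x4 with:
  0.01x1 + 0.19x4 ≥ 0.21   (sulfur)
  0.11x1 + 0.13x2 + 0.45x3 ≥ 0.39   (nitrogen)
  x1 ≤ 2.8
  x2 ≤ 1.1
  x1, x2, x3, x4 ≥ 0.
The cheapest feasible vertex uses only urea, gypsum; MAP, potassium nitrate are not used. There the sulfur and nitrogen constraints are tight.
So urea = 0.8667 kg, gypsum = 1.105 kg.
Total cost: 0.77·0.8667 + 0.17·1.105 = 0.85521.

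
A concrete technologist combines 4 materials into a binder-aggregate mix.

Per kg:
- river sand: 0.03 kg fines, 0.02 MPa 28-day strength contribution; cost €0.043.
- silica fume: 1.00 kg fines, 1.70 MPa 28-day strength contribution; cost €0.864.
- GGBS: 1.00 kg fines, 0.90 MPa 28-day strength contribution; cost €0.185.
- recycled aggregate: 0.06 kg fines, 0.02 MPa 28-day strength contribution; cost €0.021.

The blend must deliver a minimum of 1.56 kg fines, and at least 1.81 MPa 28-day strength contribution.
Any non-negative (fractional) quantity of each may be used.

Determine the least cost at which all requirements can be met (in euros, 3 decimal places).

€0.372

This is a linear program. Let x1 = kg of river sand, x2 = kg of silica fume, x3 = kg of GGBS, x4 = kg of recycled aggregate.
min 0.043x1 + 0.864x2 + 0.185x3 + 0.021x4 with:
  0.03x1 + 1x2 + 1x3 + 0.06x4 ≥ 1.56   (fines)
  0.02x1 + 1.7x2 + 0.9x3 + 0.02x4 ≥ 1.81   (28-day strength contribution)
  x1, x2, x3, x4 ≥ 0.
The minimum-cost mix takes nothing from river sand, silica fume, recycled aggregate — only GGBS. Binding constraint: 28-day strength contribution.
That vertex is x3 = 2.011.
Cost = 0.185·2.011 = 0.37204.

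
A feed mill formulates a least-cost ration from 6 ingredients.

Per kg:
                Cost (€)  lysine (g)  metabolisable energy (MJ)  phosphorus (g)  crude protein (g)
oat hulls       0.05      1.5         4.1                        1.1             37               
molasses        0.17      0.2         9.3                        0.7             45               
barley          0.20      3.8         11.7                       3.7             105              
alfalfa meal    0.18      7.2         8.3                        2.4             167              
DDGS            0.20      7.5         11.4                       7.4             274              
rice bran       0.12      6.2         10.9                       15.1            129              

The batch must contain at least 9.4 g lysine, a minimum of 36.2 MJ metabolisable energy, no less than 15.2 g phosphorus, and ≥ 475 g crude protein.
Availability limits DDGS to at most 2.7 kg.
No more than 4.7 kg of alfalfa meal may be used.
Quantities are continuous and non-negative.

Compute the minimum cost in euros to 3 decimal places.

€0.423

This is a linear program. Let x1 = kg of oat hulls, x2 = kg of molasses, x3 = kg of barley, x4 = kg of alfalfa meal, x5 = kg of DDGS, x6 = kg of rice bran.
min 0.05x1 + 0.17x2 + 0.2x3 + 0.18x4 + 0.2x5 + 0.12x6 with:
  1.5x1 + 0.2x2 + 3.8x3 + 7.2x4 + 7.5x5 + 6.2x6 ≥ 9.4   (lysine)
  4.1x1 + 9.3x2 + 11.7x3 + 8.3x4 + 11.4x5 + 10.9x6 ≥ 36.2   (metabolisable energy)
  1.1x1 + 0.7x2 + 3.7x3 + 2.4x4 + 7.4x5 + 15.1x6 ≥ 15.2   (phosphorus)
  37x1 + 45x2 + 105x3 + 167x4 + 274x5 + 129x6 ≥ 475   (crude protein)
  x5 ≤ 2.7
  x4 ≤ 4.7
  x1, x2, x3, x4, x5, x6 ≥ 0.
The optimal basis is {DDGS, rice bran}; oat hulls, molasses, barley, alfalfa meal drop out. There the metabolisable energy and crude protein constraints are tight.
Optimal quantities: DDGS = 0.33489 kg, rice bran = 2.9708 kg.
Total cost: 0.2·0.33489 + 0.12·2.9708 = 0.42347.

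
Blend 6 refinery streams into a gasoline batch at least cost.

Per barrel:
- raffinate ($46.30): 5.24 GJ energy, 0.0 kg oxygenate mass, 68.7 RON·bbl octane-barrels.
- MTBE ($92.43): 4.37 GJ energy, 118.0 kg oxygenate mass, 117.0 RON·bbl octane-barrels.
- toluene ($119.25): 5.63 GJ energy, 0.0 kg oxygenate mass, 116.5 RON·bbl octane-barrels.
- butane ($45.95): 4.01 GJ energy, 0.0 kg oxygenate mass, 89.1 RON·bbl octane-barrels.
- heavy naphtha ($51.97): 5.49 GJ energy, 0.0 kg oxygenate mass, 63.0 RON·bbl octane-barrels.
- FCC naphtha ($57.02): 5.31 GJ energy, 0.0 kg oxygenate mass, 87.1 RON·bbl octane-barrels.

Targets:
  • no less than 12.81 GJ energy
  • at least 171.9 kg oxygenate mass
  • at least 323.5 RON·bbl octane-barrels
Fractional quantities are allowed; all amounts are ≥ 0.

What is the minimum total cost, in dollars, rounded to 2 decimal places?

$213.58

Let x1 = barrels of raffinate, x2 = barrels of MTBE, x3 = barrels of toluene, x4 = barrels of butane, x5 = barrels of heavy naphtha, x6 = barrels of FCC naphtha.
Minimise 46.3x1 + 92.43x2 + 119.25x3 + 45.95x4 + 51.97x5 + 57.02x6 with:
  5.24x1 + 4.37x2 + 5.63x3 + 4.01x4 + 5.49x5 + 5.31x6 ≥ 12.81   (energy)
  118x2 ≥ 171.9   (oxygenate mass)
  68.7x1 + 117x2 + 116.5x3 + 89.1x4 + 63x5 + 87.1x6 ≥ 323.5   (octane-barrels)
  x1, x2, x3, x4, x5, x6 ≥ 0.
The minimum-cost mix takes nothing from raffinate, toluene, heavy naphtha, FCC naphtha — only MTBE, butane. There the oxygenate mass and octane-barrels constraints are tight.
Optimal quantities: MTBE = 1.4568 barrels, butane = 1.7178 barrels.
Hence cost = 92.43·1.4568 + 45.95·1.7178 = $213.5849.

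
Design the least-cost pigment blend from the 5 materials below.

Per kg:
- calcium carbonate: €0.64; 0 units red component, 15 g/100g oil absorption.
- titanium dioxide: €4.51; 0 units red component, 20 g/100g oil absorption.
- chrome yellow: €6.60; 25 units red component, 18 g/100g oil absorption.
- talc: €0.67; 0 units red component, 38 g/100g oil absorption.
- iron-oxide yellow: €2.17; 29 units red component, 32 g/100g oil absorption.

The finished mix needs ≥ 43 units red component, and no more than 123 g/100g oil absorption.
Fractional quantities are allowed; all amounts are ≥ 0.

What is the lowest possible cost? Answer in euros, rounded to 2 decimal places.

Let x1 = kg of calcium carbonate, x2 = kg of titanium dioxide, x3 = kg of chrome yellow, x4 = kg of talc, x5 = kg of iron-oxide yellow.
min 0.64x1 + 4.51x2 + 6.6x3 + 0.67x4 + 2.17x5 subject to:
  25x3 + 29x5 ≥ 43   (red component)
  15x1 + 20x2 + 18x3 + 38x4 + 32x5 ≤ 123   (oil absorption)
  x1, x2, x3, x4, x5 ≥ 0.
The minimum-cost mix takes nothing from calcium carbonate, titanium dioxide, chrome yellow, talc — only iron-oxide yellow. The red component requirement is met with equality.
That vertex is x5 = 1.483.
Cost = 2.17·1.483 = 3.2181.

€3.22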